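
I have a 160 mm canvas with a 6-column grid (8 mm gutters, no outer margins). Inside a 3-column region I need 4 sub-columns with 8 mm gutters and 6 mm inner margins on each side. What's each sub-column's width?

6 columns + 5 gutters: 6c + 5·8 = 160.
6c = 160 − 40 = 120, so c = 20 mm.
Span of 3: 3·20 + 2·8 = 60 + 16 = 76 mm.
Inner content = 76 − 2·6 = 64 mm.
Subtracting 3 gutters of 8 leaves 40 for 4 columns, so d = 10 mm.

10 mm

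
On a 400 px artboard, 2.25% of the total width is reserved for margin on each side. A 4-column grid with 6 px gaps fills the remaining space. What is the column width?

Margins: 2.25% × 400 = 9 px each, so content = 400 − 18 = 382 px.
4c + 3·6 = 382 → 4c = 364 → c = 91 px.

91 px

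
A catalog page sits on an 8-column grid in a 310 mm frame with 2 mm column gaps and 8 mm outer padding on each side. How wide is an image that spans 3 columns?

Inside the margins: 310 − 16 = 294 mm.
294 − 7·2 = 280; ÷8 gives c = 35 mm.
3-column span = 3·35 + 2·2 = 109 mm.

109 mm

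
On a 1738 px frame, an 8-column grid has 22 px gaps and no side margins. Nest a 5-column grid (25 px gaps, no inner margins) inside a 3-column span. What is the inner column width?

8 columns + 7 gaps: 8c + 7·22 = 1738.
8c = 1738 − 154 = 1584, so c = 198 px.
Span of 3: 3·198 + 2·22 = 594 + 44 = 638 px.
5 columns + 4 gaps: 5d + 4·25 = 638.
5d = 638 − 100 = 538, so d = 107.6 px.

107.6 px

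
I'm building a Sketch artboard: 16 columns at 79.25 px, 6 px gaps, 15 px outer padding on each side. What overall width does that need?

1388 px

Layout = 2·15 + 16·79.25 + 15·6 = 30 + 1268 + 90 = 1388 px.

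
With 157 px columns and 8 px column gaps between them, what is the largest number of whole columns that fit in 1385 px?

8 columns

k columns need k·157 + (k−1)·8 = k·165 − 8.
k·165 − 8 ≤ 1385 → k ≤ 1393 / 165 ≈ 8.44, so k = 8.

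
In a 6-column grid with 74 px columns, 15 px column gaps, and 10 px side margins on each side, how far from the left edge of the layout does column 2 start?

Before column 2: the margin + 1 column + 1 column gap.
Offset = 10 + 1·(74 + 15) = 10 + 89 = 99 px.

99 px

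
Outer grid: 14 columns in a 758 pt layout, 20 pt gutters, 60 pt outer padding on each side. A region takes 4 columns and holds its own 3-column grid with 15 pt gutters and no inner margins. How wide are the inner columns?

46 pt

Subtract both margins: 758 − 2·60 = 638 pt.
14c + 13·20 = 638 → 14c = 378 → c = 27 pt.
Span of 4: 4·27 + 3·20 = 108 + 60 = 168 pt.
3 columns + 2 gutters: 3d + 2·15 = 168.
3d = 168 − 30 = 138, so d = 46 pt.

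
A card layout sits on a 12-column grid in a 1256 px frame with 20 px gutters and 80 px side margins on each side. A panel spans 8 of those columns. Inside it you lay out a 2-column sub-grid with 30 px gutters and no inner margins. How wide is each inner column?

347 px

Outer content = 1256 − 2·80 = 1096 px.
Subtracting 11 gutters of 20 leaves 876 for 12 columns, so c = 73 px.
8 columns plus 7 gutters: 584 + 140 = 724 px.
2d + 1·30 = 724 → 2d = 694 → d = 347 px.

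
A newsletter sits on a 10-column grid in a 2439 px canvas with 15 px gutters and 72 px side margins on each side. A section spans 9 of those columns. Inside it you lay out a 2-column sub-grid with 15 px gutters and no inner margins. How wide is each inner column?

Inside the margins: 2439 − 144 = 2295 px.
2295 − 9·15 = 2160; ÷10 gives c = 216 px.
Span of 9: 9·216 + 8·15 = 1944 + 120 = 2064 px.
2d + 1·15 = 2064 → 2d = 2049 → d = 1024.5 px.

1024.5 px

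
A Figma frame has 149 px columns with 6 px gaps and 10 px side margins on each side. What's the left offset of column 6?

Column 6 starts at margin + 5·(column + gutter) = 10 + 5·155 = 785 px.

785 px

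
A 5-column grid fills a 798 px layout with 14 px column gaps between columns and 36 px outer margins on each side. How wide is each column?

Inside the margins: 798 − 72 = 726 px.
5 columns + 4 column gaps: 5c + 4·14 = 726.
5c = 726 − 56 = 670, so c = 134 px.

134 px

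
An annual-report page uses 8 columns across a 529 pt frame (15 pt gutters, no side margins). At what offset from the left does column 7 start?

8 columns + 7 gutters: 8c + 7·15 = 529.
8c = 529 − 105 = 424, so c = 53 pt.
Each column+gutter stride is 68 pt; with no margin, 6 of them is 408 pt.

408 pt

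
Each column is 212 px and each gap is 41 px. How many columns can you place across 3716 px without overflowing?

14 columns

Each extra column adds 212 + 41 = 253 px.
(3716 + 41) / 253 = 14.85, so 14 columns fit.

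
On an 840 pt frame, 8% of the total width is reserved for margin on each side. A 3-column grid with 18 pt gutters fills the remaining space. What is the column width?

223.2 pt

Margins: 8% × 840 = 67.2 pt each, so content = 840 − 134.4 = 705.6 pt.
3 columns + 2 gutters: 3c + 2·18 = 705.6.
3c = 705.6 − 36 = 669.6, so c = 223.2 pt.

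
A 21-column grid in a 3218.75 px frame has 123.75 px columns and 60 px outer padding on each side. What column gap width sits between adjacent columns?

Subtract both margins: 3218.75 − 2·60 = 3098.75 px.
21·123.75 + 20g = 3098.75 → 20g = 500 → g = 25 px.

25 px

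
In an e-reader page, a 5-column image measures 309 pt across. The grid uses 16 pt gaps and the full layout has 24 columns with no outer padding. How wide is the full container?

1544 pt

5 columns + 4 gaps: 5c + 4·16 = 309.
5c = 309 − 64 = 245, so c = 49 pt.
Total width: 24·49 + 23·16 = 1544 pt.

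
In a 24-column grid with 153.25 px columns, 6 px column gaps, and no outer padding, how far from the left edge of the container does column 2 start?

159.25 px

No margin, so column 2 starts at 1·(column + gutter) = 1·159.25 = 159.25 px.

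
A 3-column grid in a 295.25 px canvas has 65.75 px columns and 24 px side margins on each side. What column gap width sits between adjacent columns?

Take off 48 px of margins, leaving 247.25 px.
3·65.75 + 2g = 247.25 → 2g = 50 → g = 25 px.

25 px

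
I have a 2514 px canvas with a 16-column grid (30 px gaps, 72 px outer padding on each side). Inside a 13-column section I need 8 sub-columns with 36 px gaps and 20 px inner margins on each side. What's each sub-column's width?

203.5 px

Take off 144 px of margins, leaving 2370 px.
Subtracting 15 gaps of 30 leaves 1920 for 16 columns, so c = 120 px.
13-column span = 13·120 + 12·30 = 1920 px.
Inner content = 1920 − 2·20 = 1880 px.
1880 − 7·36 = 1628; ÷8 gives d = 203.5 px.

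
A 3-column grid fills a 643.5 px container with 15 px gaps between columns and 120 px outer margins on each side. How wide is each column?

Content width = 643.5 − 2·120 = 403.5 px.
3 columns + 2 gaps: 3c + 2·15 = 403.5.
3c = 403.5 − 30 = 373.5, so c = 124.5 px.

124.5 px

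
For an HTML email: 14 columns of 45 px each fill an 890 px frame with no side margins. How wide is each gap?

20 px

14 columns take 14·45 = 630 px; remaining 260 splits into 13 gaps.
g = 260 / 13 = 20 px.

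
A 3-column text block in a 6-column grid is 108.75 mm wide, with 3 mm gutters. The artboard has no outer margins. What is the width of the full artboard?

108.75 − 2·3 = 102.75; ÷3 gives c = 34.25 mm.
Summing: 205.5 + 15 = 220.5 mm.

220.5 mm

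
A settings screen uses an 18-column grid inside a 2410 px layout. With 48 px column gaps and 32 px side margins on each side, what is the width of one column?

85 px

Content width = 2410 − 2·32 = 2346 px.
Subtracting 17 column gaps of 48 leaves 1530 for 18 columns, so c = 85 px.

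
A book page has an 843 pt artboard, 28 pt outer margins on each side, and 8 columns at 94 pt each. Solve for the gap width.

5 pt

Take off 56 pt of margins, leaving 787 pt.
Columns use 752 pt, leaving 35 pt across 7 gaps = 5 pt each.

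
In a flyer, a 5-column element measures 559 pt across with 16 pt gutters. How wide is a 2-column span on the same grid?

214 pt

Subtracting 4 gutters of 16 leaves 495 for 5 columns, so c = 99 pt.
2-column span = 2·99 + 1·16 = 214 pt.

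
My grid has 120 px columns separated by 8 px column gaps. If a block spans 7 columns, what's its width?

888 px

7-column span = 7·120 + 6·8 = 888 px.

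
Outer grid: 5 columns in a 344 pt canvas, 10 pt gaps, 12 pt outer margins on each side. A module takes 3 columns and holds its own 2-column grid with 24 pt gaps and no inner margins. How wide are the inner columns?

Take off 24 pt of margins, leaving 320 pt.
5 columns + 4 gaps: 5c + 4·10 = 320.
5c = 320 − 40 = 280, so c = 56 pt.
3 columns plus 2 gaps: 168 + 20 = 188 pt.
2d + 1·24 = 188 → 2d = 164 → d = 82 pt.

82 pt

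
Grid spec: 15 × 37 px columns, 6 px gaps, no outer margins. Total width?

639 px

Canvas = 15·37 + 14·6 = 555 + 84 = 639 px.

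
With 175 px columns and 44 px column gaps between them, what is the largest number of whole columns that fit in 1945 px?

9 columns

Each extra column adds 175 + 44 = 219 px.
(1945 + 44) / 219 = 9.08, so 9 columns fit.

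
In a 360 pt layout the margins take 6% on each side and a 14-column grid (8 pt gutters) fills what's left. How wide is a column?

Margins: 6% × 360 = 21.6 pt each, so content = 360 − 43.2 = 316.8 pt.
14 columns + 13 gutters: 14c + 13·8 = 316.8.
14c = 316.8 − 104 = 212.8, so c = 15.2 pt.

15.2 pt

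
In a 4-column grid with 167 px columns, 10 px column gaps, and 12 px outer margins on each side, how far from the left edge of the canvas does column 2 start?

Column 2 starts at margin + 1·(column + gutter) = 12 + 1·177 = 189 px.

189 px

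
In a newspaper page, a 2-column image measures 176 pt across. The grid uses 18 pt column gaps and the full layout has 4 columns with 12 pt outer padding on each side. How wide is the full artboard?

394 pt

2c + 1·18 = 176 → 2c = 158 → c = 79 pt.
Adding margins, columns and gutters: 24 + 316 + 54 = 394 pt.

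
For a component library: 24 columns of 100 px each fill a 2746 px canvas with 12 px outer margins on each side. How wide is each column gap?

Inside the margins: 2746 − 24 = 2722 px.
Columns use 2400 px, leaving 322 px across 23 column gaps = 14 px each.

14 px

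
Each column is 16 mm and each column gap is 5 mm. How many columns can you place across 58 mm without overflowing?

3 columns

Each extra column adds 16 + 5 = 21 mm.
(58 + 5) / 21 = 3.00, so 3 columns fit.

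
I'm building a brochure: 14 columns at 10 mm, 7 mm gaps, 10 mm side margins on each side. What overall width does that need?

Total width: 2·10 + 14·10 + 13·7 = 251 mm.

251 mm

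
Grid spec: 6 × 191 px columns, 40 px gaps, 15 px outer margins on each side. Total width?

1376 px

Total width: 2·15 + 6·191 + 5·40 = 1376 px.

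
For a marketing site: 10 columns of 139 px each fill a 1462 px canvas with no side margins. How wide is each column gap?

Columns use 1390 px, leaving 72 px across 9 column gaps = 8 px each.

8 px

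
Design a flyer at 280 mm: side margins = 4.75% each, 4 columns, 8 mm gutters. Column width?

57.35 mm

Margins: 4.75% × 280 = 13.3 mm each, so content = 280 − 26.6 = 253.4 mm.
4 columns + 3 gutters: 4c + 3·8 = 253.4.
4c = 253.4 − 24 = 229.4, so c = 57.35 mm.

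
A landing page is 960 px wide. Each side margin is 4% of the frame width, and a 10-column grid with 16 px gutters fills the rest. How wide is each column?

Margins: 4% × 960 = 38.4 px each, so content = 960 − 76.8 = 883.2 px.
10c + 9·16 = 883.2 → 10c = 739.2 → c = 73.92 px.

73.92 px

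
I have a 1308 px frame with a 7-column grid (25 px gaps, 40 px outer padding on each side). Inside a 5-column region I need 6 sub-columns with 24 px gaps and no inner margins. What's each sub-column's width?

125 px

Inside the margins: 1308 − 80 = 1228 px.
7 columns + 6 gaps: 7c + 6·25 = 1228.
7c = 1228 − 150 = 1078, so c = 154 px.
5 columns plus 4 gaps: 770 + 100 = 870 px.
6d + 5·24 = 870 → 6d = 750 → d = 125 px.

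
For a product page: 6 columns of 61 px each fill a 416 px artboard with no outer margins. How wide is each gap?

10 px

Columns use 366 px, leaving 50 px across 5 gaps = 10 px each.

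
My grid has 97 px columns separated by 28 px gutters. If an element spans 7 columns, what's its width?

Span of 7: 7·97 + 6·28 = 679 + 168 = 847 px.

847 px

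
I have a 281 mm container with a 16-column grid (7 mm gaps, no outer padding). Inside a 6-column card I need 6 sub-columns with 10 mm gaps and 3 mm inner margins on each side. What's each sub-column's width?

7.5 mm

281 − 15·7 = 176; ÷16 gives c = 11 mm.
6-column span = 6·11 + 5·7 = 101 mm.
Inner content = 101 − 2·3 = 95 mm.
95 − 5·10 = 45; ÷6 gives d = 7.5 mm.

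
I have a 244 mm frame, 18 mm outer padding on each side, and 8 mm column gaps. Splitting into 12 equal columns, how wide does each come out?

10 mm

Subtract both margins: 244 − 2·18 = 208 mm.
12 columns + 11 column gaps: 12c + 11·8 = 208.
12c = 208 − 88 = 120, so c = 10 mm.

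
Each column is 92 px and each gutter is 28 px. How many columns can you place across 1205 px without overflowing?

10 columns

k columns need k·92 + (k−1)·28 = k·120 − 28.
k·120 − 28 ≤ 1205 → k ≤ 1233 / 120 ≈ 10.28, so k = 10.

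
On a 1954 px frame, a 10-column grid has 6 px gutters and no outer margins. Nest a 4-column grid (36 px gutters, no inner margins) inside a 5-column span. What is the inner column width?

10 columns + 9 gutters: 10c + 9·6 = 1954.
10c = 1954 − 54 = 1900, so c = 190 px.
Span of 5: 5·190 + 4·6 = 950 + 24 = 974 px.
Subtracting 3 gutters of 36 leaves 866 for 4 columns, so d = 216.5 px.

216.5 px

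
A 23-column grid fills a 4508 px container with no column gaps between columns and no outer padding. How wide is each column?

196 px

4508 / 23 = 196 px per column.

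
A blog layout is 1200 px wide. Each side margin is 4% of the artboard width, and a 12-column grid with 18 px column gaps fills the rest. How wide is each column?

75.5 px

Each margin = 4% of 1200 = 48 px; content = 1200 − 2·48 = 1104 px.
12 columns + 11 column gaps: 12c + 11·18 = 1104.
12c = 1104 − 198 = 906, so c = 75.5 px.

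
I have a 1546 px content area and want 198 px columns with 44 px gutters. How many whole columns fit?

6 columns: 6·198 + 5·44 = 1408 px ≤ 1546.
7 columns: 1650 px > 1546. So 6.

6 columns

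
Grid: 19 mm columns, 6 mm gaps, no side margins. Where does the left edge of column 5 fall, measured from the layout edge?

No margin, so column 5 starts at 4·(column + gutter) = 4·25 = 100 mm.

100 mm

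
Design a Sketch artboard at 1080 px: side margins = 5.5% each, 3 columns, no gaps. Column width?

320.4 px

1080 × (1 − 2·5.5%) = 1080 × 89% = 961.2 px for the columns.
961.2 / 3 = 320.4 px per column.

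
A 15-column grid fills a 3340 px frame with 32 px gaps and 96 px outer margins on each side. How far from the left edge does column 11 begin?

2216 px

Subtract both margins: 3340 − 2·96 = 3148 px.
15c + 14·32 = 3148 → 15c = 2700 → c = 180 px.
Before column 11: the margin + 10 columns + 10 gaps.
Offset = 96 + 10·(180 + 32) = 96 + 2120 = 2216 px.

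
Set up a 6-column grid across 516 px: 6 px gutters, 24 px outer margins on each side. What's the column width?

73 px

Content width = 516 − 2·24 = 468 px.
6c + 5·6 = 468 → 6c = 438 → c = 73 px.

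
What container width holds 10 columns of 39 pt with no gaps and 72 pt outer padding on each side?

534 pt

Total width: 2·72 + 10·39 = 534 pt.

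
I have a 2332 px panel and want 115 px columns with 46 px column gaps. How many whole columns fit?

14 columns

Each extra column adds 115 + 46 = 161 px.
(2332 + 46) / 161 = 14.77, so 14 columns fit.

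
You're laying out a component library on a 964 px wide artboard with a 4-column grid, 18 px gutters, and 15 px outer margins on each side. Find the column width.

220 px

Inside the margins: 964 − 30 = 934 px.
Subtracting 3 gutters of 18 leaves 880 for 4 columns, so c = 220 px.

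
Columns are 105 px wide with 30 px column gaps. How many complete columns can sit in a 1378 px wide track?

10 columns: 10·105 + 9·30 = 1320 px ≤ 1378.
11 columns: 1455 px > 1378. So 10.

10 columns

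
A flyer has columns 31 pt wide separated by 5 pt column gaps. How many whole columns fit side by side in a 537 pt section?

Each extra column adds 31 + 5 = 36 pt.
(537 + 5) / 36 = 15.06, so 15 columns fit.

15 columns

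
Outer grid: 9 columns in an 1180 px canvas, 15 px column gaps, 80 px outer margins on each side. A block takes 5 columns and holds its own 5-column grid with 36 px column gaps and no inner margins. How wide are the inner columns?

Take off 160 px of margins, leaving 1020 px.
Subtracting 8 column gaps of 15 leaves 900 for 9 columns, so c = 100 px.
5 columns plus 4 column gaps: 500 + 60 = 560 px.
5d + 4·36 = 560 → 5d = 416 → d = 83.2 px.

83.2 px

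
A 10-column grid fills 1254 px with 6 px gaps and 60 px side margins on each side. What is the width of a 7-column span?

792 px

Inside the margins: 1254 − 120 = 1134 px.
1134 − 9·6 = 1080; ÷10 gives c = 108 px.
7 columns plus 6 gaps: 756 + 36 = 792 px.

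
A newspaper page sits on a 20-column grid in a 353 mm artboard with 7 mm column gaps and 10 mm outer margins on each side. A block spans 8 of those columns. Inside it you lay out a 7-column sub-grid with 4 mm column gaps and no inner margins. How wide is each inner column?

15 mm

Inside the margins: 353 − 20 = 333 mm.
20 columns + 19 column gaps: 20c + 19·7 = 333.
20c = 333 − 133 = 200, so c = 10 mm.
Span of 8: 8·10 + 7·7 = 80 + 49 = 129 mm.
7d + 6·4 = 129 → 7d = 105 → d = 15 mm.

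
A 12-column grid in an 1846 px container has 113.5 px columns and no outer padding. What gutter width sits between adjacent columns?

Columns use 1362 px, leaving 484 px across 11 gutters = 44 px each.

44 px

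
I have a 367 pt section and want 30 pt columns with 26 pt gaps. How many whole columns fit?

7 columns

Each extra column adds 30 + 26 = 56 pt.
(367 + 26) / 56 = 7.02, so 7 columns fit.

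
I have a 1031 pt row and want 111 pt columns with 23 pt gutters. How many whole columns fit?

7 columns

Each extra column adds 111 + 23 = 134 pt.
(1031 + 23) / 134 = 7.87, so 7 columns fit.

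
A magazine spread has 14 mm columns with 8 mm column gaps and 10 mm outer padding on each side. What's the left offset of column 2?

Each column+gutter stride is 22 mm; 1 of them past the 10 mm margin is 10 + 22 = 32 mm.

32 mm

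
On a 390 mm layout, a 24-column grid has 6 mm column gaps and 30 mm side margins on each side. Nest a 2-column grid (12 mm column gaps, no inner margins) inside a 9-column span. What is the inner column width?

54 mm

Subtract both margins: 390 − 2·30 = 330 mm.
Subtracting 23 column gaps of 6 leaves 192 for 24 columns, so c = 8 mm.
9-column span = 9·8 + 8·6 = 120 mm.
Subtracting 1 column gap of 12 leaves 108 for 2 columns, so d = 54 mm.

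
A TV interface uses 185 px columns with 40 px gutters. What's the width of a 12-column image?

2660 px

12-column span = 12·185 + 11·40 = 2660 px.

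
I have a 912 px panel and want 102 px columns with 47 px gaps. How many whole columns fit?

6 columns: 6·102 + 5·47 = 847 px ≤ 912.
7 columns: 996 px > 912. So 6.

6 columns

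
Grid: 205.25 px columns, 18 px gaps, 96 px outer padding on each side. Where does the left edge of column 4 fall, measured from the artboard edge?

Each column+gutter stride is 223.25 px; 3 of them past the 96 px margin is 96 + 669.75 = 765.75 px.

765.75 px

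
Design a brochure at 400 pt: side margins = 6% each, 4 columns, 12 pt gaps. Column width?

79 pt

Margins: 6% × 400 = 24 pt each, so content = 400 − 48 = 352 pt.
Subtracting 3 gaps of 12 leaves 316 for 4 columns, so c = 79 pt.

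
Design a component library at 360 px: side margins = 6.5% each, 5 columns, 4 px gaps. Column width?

59.44 px

360 × (1 − 2·6.5%) = 360 × 87% = 313.2 px for the columns.
5c + 4·4 = 313.2 → 5c = 297.2 → c = 59.44 px.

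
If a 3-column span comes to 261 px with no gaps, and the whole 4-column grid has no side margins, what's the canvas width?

With no gaps, each column is 261/3 = 87 px.
Total width: 4·87 = 348 px.

348 px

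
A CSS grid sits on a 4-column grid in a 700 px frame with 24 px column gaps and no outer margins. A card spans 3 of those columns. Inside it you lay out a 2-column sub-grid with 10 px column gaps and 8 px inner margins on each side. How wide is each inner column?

246.5 px

Subtracting 3 column gaps of 24 leaves 628 for 4 columns, so c = 157 px.
3-column span = 3·157 + 2·24 = 519 px.
Inner content = 519 − 2·8 = 503 px.
2d + 1·10 = 503 → 2d = 493 → d = 246.5 px.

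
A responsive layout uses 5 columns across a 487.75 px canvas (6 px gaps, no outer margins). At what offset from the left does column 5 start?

395 px

487.75 − 4·6 = 463.75; ÷5 gives c = 92.75 px.
No margin, so column 5 starts at 4·(column + gutter) = 4·98.75 = 395 px.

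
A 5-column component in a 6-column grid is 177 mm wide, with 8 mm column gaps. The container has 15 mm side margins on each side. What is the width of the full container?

244 mm

Subtracting 4 column gaps of 8 leaves 145 for 5 columns, so c = 29 mm.
Total width: 2·15 + 6·29 + 5·8 = 244 mm.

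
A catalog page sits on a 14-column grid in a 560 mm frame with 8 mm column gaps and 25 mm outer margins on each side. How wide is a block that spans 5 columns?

Content width = 560 − 2·25 = 510 mm.
14 columns + 13 column gaps: 14c + 13·8 = 510.
14c = 510 − 104 = 406, so c = 29 mm.
5-column span = 5·29 + 4·8 = 177 mm.

177 mm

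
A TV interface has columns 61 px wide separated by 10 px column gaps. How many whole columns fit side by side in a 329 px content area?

4 columns

Each extra column adds 61 + 10 = 71 px.
(329 + 10) / 71 = 4.77, so 4 columns fit.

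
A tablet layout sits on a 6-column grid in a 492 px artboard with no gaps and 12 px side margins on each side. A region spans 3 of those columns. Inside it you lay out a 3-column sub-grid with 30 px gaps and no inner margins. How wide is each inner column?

Outer content = 492 − 2·12 = 468 px.
468 / 6 = 78 px per column.
3-column span = 3·78 = 234 px.
3 columns + 2 gaps: 3d + 2·30 = 234.
3d = 234 − 60 = 174, so d = 58 px.

58 px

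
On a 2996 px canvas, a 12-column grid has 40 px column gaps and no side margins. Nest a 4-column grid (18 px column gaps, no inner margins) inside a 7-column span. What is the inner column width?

Subtracting 11 column gaps of 40 leaves 2556 for 12 columns, so c = 213 px.
7-column span = 7·213 + 6·40 = 1731 px.
Subtracting 3 column gaps of 18 leaves 1677 for 4 columns, so d = 419.25 px.

419.25 px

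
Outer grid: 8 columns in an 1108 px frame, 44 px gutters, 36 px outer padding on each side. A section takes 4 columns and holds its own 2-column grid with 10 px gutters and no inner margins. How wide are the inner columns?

243 px

Inside the margins: 1108 − 72 = 1036 px.
1036 − 7·44 = 728; ÷8 gives c = 91 px.
4 columns plus 3 gutters: 364 + 132 = 496 px.
496 − 1·10 = 486; ÷2 gives d = 243 px.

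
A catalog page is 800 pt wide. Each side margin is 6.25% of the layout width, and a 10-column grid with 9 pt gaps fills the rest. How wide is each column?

61.9 pt

Each margin = 6.25% of 800 = 50 pt; content = 800 − 2·50 = 700 pt.
10 columns + 9 gaps: 10c + 9·9 = 700.
10c = 700 − 81 = 619, so c = 61.9 pt.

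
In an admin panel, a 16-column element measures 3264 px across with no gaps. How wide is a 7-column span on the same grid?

1428 px

With no gaps, each column is 3264/16 = 204 px.
With no gaps, 7 columns span 7·204 = 1428 px.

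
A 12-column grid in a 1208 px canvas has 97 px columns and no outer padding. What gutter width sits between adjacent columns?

12·97 + 11g = 1208 → 11g = 44 → g = 4 px.

4 px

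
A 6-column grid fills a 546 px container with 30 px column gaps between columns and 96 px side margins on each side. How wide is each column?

34 px

Subtract both margins: 546 − 2·96 = 354 px.
6c + 5·30 = 354 → 6c = 204 → c = 34 px.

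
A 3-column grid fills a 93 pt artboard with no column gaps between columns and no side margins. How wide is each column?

31 pt

93 / 3 = 31 pt per column.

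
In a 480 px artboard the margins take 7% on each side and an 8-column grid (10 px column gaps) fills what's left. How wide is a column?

42.85 px

Each margin = 7% of 480 = 33.6 px; content = 480 − 2·33.6 = 412.8 px.
Subtracting 7 column gaps of 10 leaves 342.8 for 8 columns, so c = 42.85 px.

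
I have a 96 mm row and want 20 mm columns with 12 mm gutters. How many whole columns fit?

3 columns: 3·20 + 2·12 = 84 mm ≤ 96.
4 columns: 116 mm > 96. So 3.

3 columns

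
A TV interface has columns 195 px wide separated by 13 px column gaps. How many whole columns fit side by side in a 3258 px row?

15 columns

Each extra column adds 195 + 13 = 208 px.
(3258 + 13) / 208 = 15.73, so 15 columns fit.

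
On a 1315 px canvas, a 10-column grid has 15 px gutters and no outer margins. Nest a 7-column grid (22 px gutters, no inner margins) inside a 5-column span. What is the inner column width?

10c + 9·15 = 1315 → 10c = 1180 → c = 118 px.
5-column span = 5·118 + 4·15 = 650 px.
7d + 6·22 = 650 → 7d = 518 → d = 74 px.

74 px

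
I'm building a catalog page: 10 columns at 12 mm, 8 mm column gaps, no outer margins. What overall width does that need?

192 mm

Total width: 10·12 + 9·8 = 192 mm.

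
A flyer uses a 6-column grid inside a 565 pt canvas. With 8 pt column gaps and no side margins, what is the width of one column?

565 − 5·8 = 525; ÷6 gives c = 87.5 pt.

87.5 pt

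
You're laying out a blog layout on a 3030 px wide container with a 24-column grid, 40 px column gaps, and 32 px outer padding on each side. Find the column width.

Subtract both margins: 3030 − 2·32 = 2966 px.
24 columns + 23 column gaps: 24c + 23·40 = 2966.
24c = 2966 − 920 = 2046, so c = 85.25 px.

85.25 px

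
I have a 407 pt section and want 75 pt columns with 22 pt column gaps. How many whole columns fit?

k columns need k·75 + (k−1)·22 = k·97 − 22.
k·97 − 22 ≤ 407 → k ≤ 429 / 97 ≈ 4.42, so k = 4.

4 columns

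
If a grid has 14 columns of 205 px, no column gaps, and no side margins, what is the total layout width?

Total width: 14·205 = 2870 px.

2870 px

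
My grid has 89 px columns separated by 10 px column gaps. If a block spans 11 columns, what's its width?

1079 px

11-column span = 11·89 + 10·10 = 1079 px.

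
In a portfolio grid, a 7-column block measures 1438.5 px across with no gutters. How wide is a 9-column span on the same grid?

With no gutters, each column is 1438.5/7 = 205.5 px.
With no gutters, 9 columns span 9·205.5 = 1849.5 px.

1849.5 px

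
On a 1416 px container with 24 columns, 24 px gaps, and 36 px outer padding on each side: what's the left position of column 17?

948 px

Content = 1416 − 2·36 = 1344 px.
Subtracting 23 gaps of 24 leaves 792 for 24 columns, so c = 33 px.
Before column 17: the margin + 16 columns + 16 gaps.
Offset = 36 + 16·(33 + 24) = 36 + 912 = 948 px.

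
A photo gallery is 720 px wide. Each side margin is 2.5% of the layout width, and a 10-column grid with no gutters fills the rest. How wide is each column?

68.4 px

Each margin = 2.5% of 720 = 18 px; content = 720 − 2·18 = 684 px.
684 / 10 = 68.4 px per column.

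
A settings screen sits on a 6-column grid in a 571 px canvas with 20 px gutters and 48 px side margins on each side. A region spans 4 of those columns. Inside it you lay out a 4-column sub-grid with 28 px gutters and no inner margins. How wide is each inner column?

Subtract both margins: 571 − 2·48 = 475 px.
475 − 5·20 = 375; ÷6 gives c = 62.5 px.
Span of 4: 4·62.5 + 3·20 = 250 + 60 = 310 px.
4 columns + 3 gutters: 4d + 3·28 = 310.
4d = 310 − 84 = 226, so d = 56.5 px.

56.5 px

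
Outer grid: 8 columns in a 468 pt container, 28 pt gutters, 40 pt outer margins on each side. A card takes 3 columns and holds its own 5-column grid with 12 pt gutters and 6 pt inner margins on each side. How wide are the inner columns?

Subtract both margins: 468 − 2·40 = 388 pt.
8 columns + 7 gutters: 8c + 7·28 = 388.
8c = 388 − 196 = 192, so c = 24 pt.
3-column span = 3·24 + 2·28 = 128 pt.
Inner content = 128 − 2·6 = 116 pt.
Subtracting 4 gutters of 12 leaves 68 for 5 columns, so d = 13.6 pt.

13.6 pt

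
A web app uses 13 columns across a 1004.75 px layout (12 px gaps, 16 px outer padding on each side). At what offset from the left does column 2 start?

Subtract both margins: 1004.75 − 2·16 = 972.75 px.
13c + 12·12 = 972.75 → 13c = 828.75 → c = 63.75 px.
Column 2 starts at margin + 1·(column + gutter) = 16 + 1·75.75 = 91.75 px.

91.75 px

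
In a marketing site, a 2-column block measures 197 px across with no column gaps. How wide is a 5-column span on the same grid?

492.5 px

2c = 197 → c = 98.5 px.
5-column span = 5·98.5 = 492.5 px.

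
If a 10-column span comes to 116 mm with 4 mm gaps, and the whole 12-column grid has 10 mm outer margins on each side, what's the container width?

10 columns + 9 gaps: 10c + 9·4 = 116.
10c = 116 − 36 = 80, so c = 8 mm.
Container = 2·10 + 12·8 + 11·4 = 20 + 96 + 44 = 160 mm.

160 mm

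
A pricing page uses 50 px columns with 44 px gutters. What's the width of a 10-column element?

896 px

10 columns plus 9 gutters: 500 + 396 = 896 px.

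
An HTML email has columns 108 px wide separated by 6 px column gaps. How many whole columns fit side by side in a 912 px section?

8 columns

Each extra column adds 108 + 6 = 114 px.
(912 + 6) / 114 = 8.05, so 8 columns fit.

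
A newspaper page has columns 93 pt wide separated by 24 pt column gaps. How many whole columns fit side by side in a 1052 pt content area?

Each extra column adds 93 + 24 = 117 pt.
(1052 + 24) / 117 = 9.20, so 9 columns fit.

9 columns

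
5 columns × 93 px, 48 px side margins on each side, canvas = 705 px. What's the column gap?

36 px

Take off 96 px of margins, leaving 609 px.
Columns use 465 px, leaving 144 px across 4 column gaps = 36 px each.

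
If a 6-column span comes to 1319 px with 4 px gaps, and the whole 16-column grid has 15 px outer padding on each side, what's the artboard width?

6 columns + 5 gaps: 6c + 5·4 = 1319.
6c = 1319 − 20 = 1299, so c = 216.5 px.
Artboard = 2·15 + 16·216.5 + 15·4 = 30 + 3464 + 60 = 3554 px.

3554 px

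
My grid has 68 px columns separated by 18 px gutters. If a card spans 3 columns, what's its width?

Span of 3: 3·68 + 2·18 = 204 + 36 = 240 px.

240 px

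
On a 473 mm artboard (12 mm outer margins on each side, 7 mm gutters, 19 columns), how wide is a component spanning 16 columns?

377 mm

Inside the margins: 473 − 24 = 449 mm.
19 columns + 18 gutters: 19c + 18·7 = 449.
19c = 449 − 126 = 323, so c = 17 mm.
Span of 16: 16·17 + 15·7 = 272 + 105 = 377 mm.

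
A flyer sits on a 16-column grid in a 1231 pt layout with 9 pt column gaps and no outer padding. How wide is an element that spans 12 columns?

921 pt

16 columns + 15 column gaps: 16c + 15·9 = 1231.
16c = 1231 − 135 = 1096, so c = 68.5 pt.
Span of 12: 12·68.5 + 11·9 = 822 + 99 = 921 pt.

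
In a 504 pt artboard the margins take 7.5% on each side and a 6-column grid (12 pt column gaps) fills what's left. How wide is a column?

61.4 pt

Each margin = 7.5% of 504 = 37.8 pt; content = 504 − 2·37.8 = 428.4 pt.
Subtracting 5 column gaps of 12 leaves 368.4 for 6 columns, so c = 61.4 pt.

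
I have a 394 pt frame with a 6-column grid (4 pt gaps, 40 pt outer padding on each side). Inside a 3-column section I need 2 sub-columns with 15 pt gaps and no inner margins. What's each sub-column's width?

70 pt

Outer content = 394 − 2·40 = 314 pt.
6c + 5·4 = 314 → 6c = 294 → c = 49 pt.
Span of 3: 3·49 + 2·4 = 147 + 8 = 155 pt.
155 − 1·15 = 140; ÷2 gives d = 70 pt.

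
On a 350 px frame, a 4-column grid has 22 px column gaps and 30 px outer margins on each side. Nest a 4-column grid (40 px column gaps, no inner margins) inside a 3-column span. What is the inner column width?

23 px

Subtract both margins: 350 − 2·30 = 290 px.
290 − 3·22 = 224; ÷4 gives c = 56 px.
3-column span = 3·56 + 2·22 = 212 px.
212 − 3·40 = 92; ÷4 gives d = 23 px.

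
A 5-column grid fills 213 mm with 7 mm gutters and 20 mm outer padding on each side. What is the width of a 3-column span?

101 mm

Subtract both margins: 213 − 2·20 = 173 mm.
5c + 4·7 = 173 → 5c = 145 → c = 29 mm.
3-column span = 3·29 + 2·7 = 101 mm.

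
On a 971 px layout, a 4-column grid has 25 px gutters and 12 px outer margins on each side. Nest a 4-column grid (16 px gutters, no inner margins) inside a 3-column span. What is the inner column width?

164 px

Inside the margins: 971 − 24 = 947 px.
4 columns + 3 gutters: 4c + 3·25 = 947.
4c = 947 − 75 = 872, so c = 218 px.
3 columns plus 2 gutters: 654 + 50 = 704 px.
Subtracting 3 gutters of 16 leaves 656 for 4 columns, so d = 164 px.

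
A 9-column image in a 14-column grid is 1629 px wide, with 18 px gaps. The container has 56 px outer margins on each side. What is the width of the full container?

9c + 8·18 = 1629 → 9c = 1485 → c = 165 px.
Adding margins, columns and gutters: 112 + 2310 + 234 = 2656 px.

2656 px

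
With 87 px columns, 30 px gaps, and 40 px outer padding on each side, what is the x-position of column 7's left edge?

742 px

Before column 7: the margin + 6 columns + 6 gaps.
Offset = 40 + 6·(87 + 30) = 40 + 702 = 742 px.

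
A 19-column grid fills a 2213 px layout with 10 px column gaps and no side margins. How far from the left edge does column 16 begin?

1755 px

19c + 18·10 = 2213 → 19c = 2033 → c = 107 px.
Before column 16: 15 columns + 15 column gaps.
Offset = 15·(107 + 10) = 15·117 = 1755 px.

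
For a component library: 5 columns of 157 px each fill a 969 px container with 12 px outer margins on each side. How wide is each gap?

40 px

Inside the margins: 969 − 24 = 945 px.
5 columns take 5·157 = 785 px; remaining 160 splits into 4 gaps.
g = 160 / 4 = 40 px.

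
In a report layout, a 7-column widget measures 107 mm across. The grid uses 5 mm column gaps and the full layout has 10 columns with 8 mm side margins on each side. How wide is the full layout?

Subtracting 6 column gaps of 5 leaves 77 for 7 columns, so c = 11 mm.
Adding margins, columns and gutters: 16 + 110 + 45 = 171 mm.

171 mm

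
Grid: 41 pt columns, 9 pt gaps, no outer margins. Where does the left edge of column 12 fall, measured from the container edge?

550 pt

Before column 12: 11 columns + 11 gaps.
Offset = 11·(41 + 9) = 11·50 = 550 pt.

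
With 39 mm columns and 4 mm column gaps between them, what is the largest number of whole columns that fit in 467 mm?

k columns need k·39 + (k−1)·4 = k·43 − 4.
k·43 − 4 ≤ 467 → k ≤ 471 / 43 ≈ 10.95, so k = 10.

10 columns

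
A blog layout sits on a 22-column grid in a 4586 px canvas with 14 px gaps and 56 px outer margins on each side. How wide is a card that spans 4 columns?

802 px

Take off 112 px of margins, leaving 4474 px.
22c + 21·14 = 4474 → 22c = 4180 → c = 190 px.
4-column span = 4·190 + 3·14 = 802 px.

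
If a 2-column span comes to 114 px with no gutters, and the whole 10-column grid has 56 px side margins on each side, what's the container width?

682 px

With no gutters, each column is 114/2 = 57 px.
Summing: 112 + 570 = 682 px.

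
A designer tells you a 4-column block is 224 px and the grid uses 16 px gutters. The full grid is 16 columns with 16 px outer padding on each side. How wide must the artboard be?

976 px

4c + 3·16 = 224 → 4c = 176 → c = 44 px.
Total width: 2·16 + 16·44 + 15·16 = 976 px.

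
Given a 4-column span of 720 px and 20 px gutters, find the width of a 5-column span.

4 columns + 3 gutters: 4c + 3·20 = 720.
4c = 720 − 60 = 660, so c = 165 px.
5-column span = 5·165 + 4·20 = 905 px.

905 px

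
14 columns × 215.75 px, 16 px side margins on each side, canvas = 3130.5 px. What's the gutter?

6 px

Content width = 3130.5 − 2·16 = 3098.5 px.
Columns use 3020.5 px, leaving 78 px across 13 gutters = 6 px each.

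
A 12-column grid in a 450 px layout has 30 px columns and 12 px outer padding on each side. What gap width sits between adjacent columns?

Subtract both margins: 450 − 2·12 = 426 px.
12·30 + 11g = 426 → 11g = 66 → g = 6 px.

6 px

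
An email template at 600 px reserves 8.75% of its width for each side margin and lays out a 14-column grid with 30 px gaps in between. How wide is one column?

7.5 px

Each margin = 8.75% of 600 = 52.5 px; content = 600 − 2·52.5 = 495 px.
14c + 13·30 = 495 → 14c = 105 → c = 7.5 px.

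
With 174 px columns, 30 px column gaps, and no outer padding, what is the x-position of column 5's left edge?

No margin, so column 5 starts at 4·(column + gutter) = 4·204 = 816 px.

816 px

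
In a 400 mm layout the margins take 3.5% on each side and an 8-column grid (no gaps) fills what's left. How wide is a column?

Each margin = 3.5% of 400 = 14 mm; content = 400 − 2·14 = 372 mm.
372 / 8 = 46.5 mm per column.

46.5 mm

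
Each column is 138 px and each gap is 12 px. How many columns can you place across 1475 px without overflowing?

9 columns

Each extra column adds 138 + 12 = 150 px.
(1475 + 12) / 150 = 9.91, so 9 columns fit.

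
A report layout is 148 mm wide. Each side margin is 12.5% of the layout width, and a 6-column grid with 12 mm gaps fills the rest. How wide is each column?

8.5 mm

Margins: 12.5% × 148 = 18.5 mm each, so content = 148 − 37 = 111 mm.
Subtracting 5 gaps of 12 leaves 51 for 6 columns, so c = 8.5 mm.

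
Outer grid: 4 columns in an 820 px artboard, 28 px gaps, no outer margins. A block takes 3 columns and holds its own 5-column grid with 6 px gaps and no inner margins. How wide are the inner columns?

4c + 3·28 = 820 → 4c = 736 → c = 184 px.
3 columns plus 2 gaps: 552 + 56 = 608 px.
Subtracting 4 gaps of 6 leaves 584 for 5 columns, so d = 116.8 px.

116.8 px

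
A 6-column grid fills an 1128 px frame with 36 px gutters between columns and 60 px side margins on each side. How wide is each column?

138 px

Content width = 1128 − 2·60 = 1008 px.
6 columns + 5 gutters: 6c + 5·36 = 1008.
6c = 1008 − 180 = 828, so c = 138 px.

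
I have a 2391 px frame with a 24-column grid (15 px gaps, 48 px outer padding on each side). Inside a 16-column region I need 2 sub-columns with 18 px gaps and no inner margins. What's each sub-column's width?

Inside the margins: 2391 − 96 = 2295 px.
24c + 23·15 = 2295 → 24c = 1950 → c = 81.25 px.
16 columns plus 15 gaps: 1300 + 225 = 1525 px.
Subtracting 1 gap of 18 leaves 1507 for 2 columns, so d = 753.5 px.

753.5 px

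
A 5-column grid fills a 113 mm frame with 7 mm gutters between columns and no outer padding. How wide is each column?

5 columns + 4 gutters: 5c + 4·7 = 113.
5c = 113 − 28 = 85, so c = 17 mm.

17 mm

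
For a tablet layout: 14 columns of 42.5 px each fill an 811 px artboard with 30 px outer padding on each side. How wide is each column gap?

12 px

Take off 60 px of margins, leaving 751 px.
14·42.5 + 13g = 751 → 13g = 156 → g = 12 px.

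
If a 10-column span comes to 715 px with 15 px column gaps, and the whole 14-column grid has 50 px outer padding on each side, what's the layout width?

1107 px

715 − 9·15 = 580; ÷10 gives c = 58 px.
Layout = 2·50 + 14·58 + 13·15 = 100 + 812 + 195 = 1107 px.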